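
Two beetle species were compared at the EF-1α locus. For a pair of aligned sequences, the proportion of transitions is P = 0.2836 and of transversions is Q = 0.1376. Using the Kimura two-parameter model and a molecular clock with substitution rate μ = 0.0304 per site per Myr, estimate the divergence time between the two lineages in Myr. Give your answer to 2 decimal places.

11.36

Under the Kimura two-parameter model, d = −½ ln(1 − 2P − Q) − ¼ ln(1 − 2Q).
1 − 2P − Q = 0.2952, giving −½ ln(0.2952) = 0.610051.
1 − 2Q = 0.7248, giving −¼ ln(0.7248) = 0.080465.
d = 0.610051 + 0.080465 = 0.690516.
Under a molecular clock d = 2μt, so t = d/(2μ) = 0.690516 / (2 × 0.0304) = 11.36 Myr.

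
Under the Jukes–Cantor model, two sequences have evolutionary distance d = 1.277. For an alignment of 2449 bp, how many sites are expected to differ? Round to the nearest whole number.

1502

Invert JC69: p = (3/4)(1 − e^(−4d/3)) = 0.75 × (1 − e^(-1.702667)) = 0.75 × (1 − 0.182197) = 0.613352.
Expected differing sites = pL ≈ 0.613352 × 2449 = 1502.099048 ≈ 1502.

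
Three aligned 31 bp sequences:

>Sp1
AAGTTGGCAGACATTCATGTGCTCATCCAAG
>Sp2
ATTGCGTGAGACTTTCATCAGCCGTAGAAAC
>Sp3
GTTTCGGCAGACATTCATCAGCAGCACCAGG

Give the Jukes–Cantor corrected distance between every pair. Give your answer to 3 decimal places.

d(Sp1,Sp2) = 0.874, d(Sp1,Sp3) = 0.481, d(Sp2,Sp3) = 0.481

Sp1–Sp2: 16/31 sites differ → p ≈ 0.516129, d = −0.75 ln(1 − 0.688172) = 0.873978 ≈ 0.874.
Sp1–Sp3: 11/31 sites differ → p ≈ 0.354839, d = −0.75 ln(1 − 0.473119) = 0.480585 ≈ 0.481.
Sp2–Sp3: 11/31 sites differ → p ≈ 0.354839, d = −0.75 ln(1 − 0.473119) = 0.480585 ≈ 0.481.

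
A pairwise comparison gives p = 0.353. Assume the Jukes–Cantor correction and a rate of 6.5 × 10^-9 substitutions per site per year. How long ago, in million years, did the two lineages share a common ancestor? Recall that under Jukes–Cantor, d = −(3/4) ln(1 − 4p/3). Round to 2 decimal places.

36.70

d = −(3/4) ln(1 − 4p/3) = −0.75 ln(1 − 0.470667) = −0.75 ln(0.529333)
  = −0.75 × (-0.636138) = 0.477104 substitutions/site.
Under a molecular clock d = 2μt, so t = d/(2μ) = 0.477104 / (2 × 6.5 × 10^-9) = 36.70 million years.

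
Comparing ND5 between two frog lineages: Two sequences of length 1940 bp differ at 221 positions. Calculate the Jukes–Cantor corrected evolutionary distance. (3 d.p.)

p = 221/1940 ≈ 0.113918.
d = −(3/4) ln(1 − 4p/3) = −0.75 ln(1 − 0.151891) = −0.75 ln(0.848109)
  = −0.75 × (-0.164746) = 0.123560 substitutions/site.

0.124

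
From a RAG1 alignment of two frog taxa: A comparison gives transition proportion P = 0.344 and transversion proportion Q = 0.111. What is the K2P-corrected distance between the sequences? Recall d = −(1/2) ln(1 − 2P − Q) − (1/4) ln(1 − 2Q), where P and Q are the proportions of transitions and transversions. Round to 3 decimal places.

Under the Kimura two-parameter model, d = −½ ln(1 − 2P − Q) − ¼ ln(1 − 2Q).
1 − 2P − Q = 0.201, giving −½ ln(0.201) = 0.802225.
1 − 2Q = 0.778, giving −¼ ln(0.778) = 0.062757.
d = 0.802225 + 0.062757 = 0.864982.

0.865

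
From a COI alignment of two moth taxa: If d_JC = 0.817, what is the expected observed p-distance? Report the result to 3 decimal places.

p = (3/4)(1 − e^(−4d/3)) = 0.75 × (1 − e^(-1.089333)) = 0.75 × (1 − 0.336441) = 0.497669.

0.498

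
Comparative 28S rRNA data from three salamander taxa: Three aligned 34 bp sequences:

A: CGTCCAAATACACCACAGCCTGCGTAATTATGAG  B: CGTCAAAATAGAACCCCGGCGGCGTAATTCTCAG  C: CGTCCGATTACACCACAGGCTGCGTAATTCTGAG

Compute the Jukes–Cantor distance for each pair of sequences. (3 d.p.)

A–B: 9/34 sites differ → p ≈ 0.264706, d = −0.75 ln(1 − 0.352941) = 0.326488 ≈ 0.326.
A–C: 4/34 sites differ → p ≈ 0.117647, d = −0.75 ln(1 − 0.156863) = 0.127969 ≈ 0.128.
B–C: 9/34 sites differ → p ≈ 0.264706, d = −0.75 ln(1 − 0.352941) = 0.326488 ≈ 0.326.

d(A,B) = 0.326, d(A,C) = 0.128, d(B,C) = 0.326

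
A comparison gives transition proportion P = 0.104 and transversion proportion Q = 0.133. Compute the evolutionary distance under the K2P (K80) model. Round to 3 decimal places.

Under the Kimura two-parameter model, d = −½ ln(1 − 2P − Q) − ¼ ln(1 − 2Q).
1 − 2P − Q = 0.659, giving −½ ln(0.659) = 0.208516.
1 − 2Q = 0.734, giving −¼ ln(0.734) = 0.077312.
d = 0.208516 + 0.077312 = 0.285828.

0.286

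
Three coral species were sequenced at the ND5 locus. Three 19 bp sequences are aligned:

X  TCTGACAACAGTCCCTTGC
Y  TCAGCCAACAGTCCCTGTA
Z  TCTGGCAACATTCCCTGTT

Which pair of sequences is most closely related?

Y and Z

X–Y: 5/19 differ, p = 0.263, d = 0.324.
X–Z: 5/19 differ, p = 0.263, d = 0.324.
Y–Z: 4/19 differ, p = 0.211, d = 0.247.
The smallest distance is between Y and Z.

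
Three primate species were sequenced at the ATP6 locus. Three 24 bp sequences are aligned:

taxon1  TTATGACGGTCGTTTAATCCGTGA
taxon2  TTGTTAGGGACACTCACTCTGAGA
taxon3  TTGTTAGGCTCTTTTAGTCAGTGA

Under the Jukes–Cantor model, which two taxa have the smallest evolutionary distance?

taxon1–taxon2: 10/24 differ, p = 0.417, d = 0.608.
taxon1–taxon3: 7/24 differ, p = 0.292, d = 0.369.
taxon2–taxon3: 8/24 differ, p = 0.333, d = 0.441.
The smallest distance is between taxon1 and taxon3.

taxon1 and taxon3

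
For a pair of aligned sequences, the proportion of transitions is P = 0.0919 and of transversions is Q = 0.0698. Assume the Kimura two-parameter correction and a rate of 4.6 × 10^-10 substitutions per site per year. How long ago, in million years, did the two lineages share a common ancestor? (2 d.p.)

199.82

Under the Kimura two-parameter model, d = −½ ln(1 − 2P − Q) − ¼ ln(1 − 2Q).
1 − 2P − Q = 0.7464, giving −½ ln(0.7464) = 0.146247.
1 − 2Q = 0.8604, giving −¼ ln(0.8604) = 0.037589.
d = 0.146247 + 0.037589 = 0.183836.
Under a molecular clock d = 2μt, so t = d/(2μ) = 0.183836 / (2 × 4.6 × 10^-10) = 199.82 million years.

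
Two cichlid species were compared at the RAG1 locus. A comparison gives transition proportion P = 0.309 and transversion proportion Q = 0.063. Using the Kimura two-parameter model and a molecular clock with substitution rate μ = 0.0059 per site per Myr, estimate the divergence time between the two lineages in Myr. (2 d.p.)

Under the Kimura two-parameter model, d = −½ ln(1 − 2P − Q) − ¼ ln(1 − 2Q).
1 − 2P − Q = 0.319, giving −½ ln(0.319) = 0.571282.
1 − 2Q = 0.874, giving −¼ ln(0.874) = 0.033669.
d = 0.571282 + 0.033669 = 0.604951.
Under a molecular clock d = 2μt, so t = d/(2μ) = 0.604951 / (2 × 0.0059) = 51.27 Myr.

51.27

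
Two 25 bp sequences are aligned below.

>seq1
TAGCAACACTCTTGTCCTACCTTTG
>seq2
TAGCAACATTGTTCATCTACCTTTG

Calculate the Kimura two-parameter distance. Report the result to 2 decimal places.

0.23

Of 25 sites, 2 differences are transitions and 3 are transversions, so P = 2/25 = 0.08 and Q = 3/25 = 0.12.
Under the Kimura two-parameter model, d = −½ ln(1 − 2P − Q) − ¼ ln(1 − 2Q).
1 − 2P − Q = 0.72, giving −½ ln(0.72) = 0.164252.
1 − 2Q = 0.76, giving −¼ ln(0.76) = 0.068609.
d = 0.164252 + 0.068609 = 0.232861.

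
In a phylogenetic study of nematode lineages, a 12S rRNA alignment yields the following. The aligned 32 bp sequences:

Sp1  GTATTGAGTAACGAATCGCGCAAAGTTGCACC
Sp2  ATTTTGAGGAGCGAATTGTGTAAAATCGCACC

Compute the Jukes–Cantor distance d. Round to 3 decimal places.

0.353

The sequences differ at 9 of 32 sites (1, 3, 9, 11, 17, 19, 21, 25, 27), so p = 9/32 = 0.28125.
d = −(3/4) ln(1 − 4p/3) = −0.75 ln(1 − 0.375) = −0.75 ln(0.625)
  = −0.75 × (-0.470004) = 0.352503 substitutions/site.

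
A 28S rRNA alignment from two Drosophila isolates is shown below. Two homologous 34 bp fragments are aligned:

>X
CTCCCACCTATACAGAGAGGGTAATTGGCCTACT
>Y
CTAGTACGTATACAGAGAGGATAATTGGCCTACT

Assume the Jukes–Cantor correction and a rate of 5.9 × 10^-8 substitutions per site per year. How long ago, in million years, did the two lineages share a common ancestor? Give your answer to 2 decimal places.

1.39

The sequences differ at 5 of 34 sites (3, 4, 5, 8, 21), so p = 5/34 ≈ 0.147059.
d = −(3/4) ln(1 − 4p/3) = −0.75 ln(1 − 0.196079) = −0.75 ln(0.803921)
  = −0.75 × (-0.218254) = 0.163691 substitutions/site.
Under a molecular clock d = 2μt, so t = d/(2μ) = 0.163691 / (2 × 5.9 × 10^-8) = 1.39 million years.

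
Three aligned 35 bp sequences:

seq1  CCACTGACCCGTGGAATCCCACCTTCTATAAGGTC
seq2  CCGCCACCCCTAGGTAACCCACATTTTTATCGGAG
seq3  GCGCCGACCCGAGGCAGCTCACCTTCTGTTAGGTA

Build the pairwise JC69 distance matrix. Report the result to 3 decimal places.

d(seq1,seq2) = 0.705, d(seq1,seq3) = 0.360, d(seq2,seq3) = 0.572

seq1–seq2: 16/35 sites differ → p ≈ 0.457143, d = −0.75 ln(1 − 0.609524) = 0.705292 ≈ 0.705.
seq1–seq3: 10/35 sites differ → p ≈ 0.285714, d = −0.75 ln(1 − 0.380952) = 0.359679 ≈ 0.360.
seq2–seq3: 14/35 sites differ → p = 0.4, d = −0.75 ln(1 − 0.533333) = 0.571605 ≈ 0.572.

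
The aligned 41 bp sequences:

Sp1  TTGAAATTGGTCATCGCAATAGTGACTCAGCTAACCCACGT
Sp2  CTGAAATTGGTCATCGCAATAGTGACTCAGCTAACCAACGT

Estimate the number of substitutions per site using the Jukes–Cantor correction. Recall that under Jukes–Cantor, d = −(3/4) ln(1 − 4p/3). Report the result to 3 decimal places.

0.050

The sequences differ at 2 of 41 sites (1, 37), so p = 2/41 ≈ 0.04878.
d = −(3/4) ln(1 − 4p/3) = −0.75 ln(1 − 0.06504) = −0.75 ln(0.93496)
  = −0.75 × (-0.067252) = 0.050439 substitutions/site.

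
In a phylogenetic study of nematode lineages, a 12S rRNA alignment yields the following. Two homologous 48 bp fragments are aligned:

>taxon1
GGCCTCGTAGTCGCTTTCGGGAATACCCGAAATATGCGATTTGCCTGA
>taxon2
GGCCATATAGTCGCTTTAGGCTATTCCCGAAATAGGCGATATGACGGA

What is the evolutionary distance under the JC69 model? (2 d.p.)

0.27

The sequences differ at 11 of 48 sites, so p = 11/48 ≈ 0.229167.
d = −(3/4) ln(1 − 4p/3) = −0.75 ln(1 − 0.305556) = −0.75 ln(0.694444)
  = −0.75 × (-0.364644) = 0.273483 substitutions/site.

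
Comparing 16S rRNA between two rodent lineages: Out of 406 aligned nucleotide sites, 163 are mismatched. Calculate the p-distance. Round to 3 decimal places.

p = 163/406 = 0.401477… ≈ 0.401 (to 3 d.p.).

0.401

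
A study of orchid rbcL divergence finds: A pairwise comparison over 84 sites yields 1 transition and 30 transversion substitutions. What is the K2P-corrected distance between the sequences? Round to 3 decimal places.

0.553

P = 1/84 ≈ 0.011905 and Q = 30/84 ≈ 0.357143.
Under the Kimura two-parameter model, d = −½ ln(1 − 2P − Q) − ¼ ln(1 − 2Q).
1 − 2P − Q = 0.619047, giving −½ ln(0.619047) = 0.239787.
1 − 2Q = 0.285714, giving −¼ ln(0.285714) = 0.313191.
d = 0.239787 + 0.313191 = 0.552978.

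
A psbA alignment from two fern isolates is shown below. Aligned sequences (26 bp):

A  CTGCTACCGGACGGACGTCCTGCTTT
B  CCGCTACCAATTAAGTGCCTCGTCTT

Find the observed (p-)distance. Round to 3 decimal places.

The sequences differ at 14 of 26 positions.
p = 14/26 = 0.538461… ≈ 0.538 (to 3 d.p.).

0.538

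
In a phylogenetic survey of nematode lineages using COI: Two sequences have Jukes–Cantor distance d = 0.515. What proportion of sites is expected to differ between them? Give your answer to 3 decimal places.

0.373

p = (3/4)(1 − e^(−4d/3)) = 0.75 × (1 − e^(-0.686667)) = 0.75 × (1 − 0.503251) = 0.372562.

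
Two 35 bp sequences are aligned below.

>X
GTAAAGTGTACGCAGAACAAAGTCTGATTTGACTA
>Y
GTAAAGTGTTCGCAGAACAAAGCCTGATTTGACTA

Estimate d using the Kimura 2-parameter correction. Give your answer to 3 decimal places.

Of 35 sites, 1 differences are transitions and 1 are transversions, so P = 1/35 ≈ 0.028571 and Q = 1/35 ≈ 0.028571.
Under the Kimura two-parameter model, d = −½ ln(1 − 2P − Q) − ¼ ln(1 − 2Q).
1 − 2P − Q = 0.914287, giving −½ ln(0.914287) = 0.044805.
1 − 2Q = 0.942858, giving −¼ ln(0.942858) = 0.014710.
d = 0.044805 + 0.014710 = 0.059515.

0.060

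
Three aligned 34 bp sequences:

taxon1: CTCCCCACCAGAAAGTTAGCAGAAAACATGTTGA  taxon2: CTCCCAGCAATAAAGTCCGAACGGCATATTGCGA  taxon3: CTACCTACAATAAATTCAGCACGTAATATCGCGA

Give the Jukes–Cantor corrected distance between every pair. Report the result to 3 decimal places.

taxon1–taxon2: 15/34 sites differ → p ≈ 0.441176, d = −0.75 ln(1 − 0.588235) = 0.665477 ≈ 0.665.
taxon1–taxon3: 13/34 sites differ → p ≈ 0.382353, d = −0.75 ln(1 − 0.509804) = 0.534712 ≈ 0.535.
taxon2–taxon3: 9/34 sites differ → p ≈ 0.264706, d = −0.75 ln(1 − 0.352941) = 0.326488 ≈ 0.326.

d(taxon1,taxon2) = 0.665, d(taxon1,taxon3) = 0.535, d(taxon2,taxon3) = 0.326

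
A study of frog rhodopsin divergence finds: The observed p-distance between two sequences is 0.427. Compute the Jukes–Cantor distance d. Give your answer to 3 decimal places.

0.632

d = −(3/4) ln(1 − 4p/3) = −0.75 ln(1 − 0.569333) = −0.75 ln(0.430667)
  = −0.75 × (-0.842420) = 0.631815 substitutions/site.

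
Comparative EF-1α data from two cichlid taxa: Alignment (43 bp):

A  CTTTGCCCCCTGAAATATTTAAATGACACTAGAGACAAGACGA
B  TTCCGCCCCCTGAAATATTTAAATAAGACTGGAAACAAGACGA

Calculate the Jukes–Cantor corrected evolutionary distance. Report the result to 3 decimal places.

The sequences differ at 7 of 43 sites (1, 3, 4, 25, 27, 31, 34), so p = 7/43 ≈ 0.162791.
d = −(3/4) ln(1 − 4p/3) = −0.75 ln(1 − 0.217055) = −0.75 ln(0.782945)
  = −0.75 × (-0.244693) = 0.183520 substitutions/site.

0.184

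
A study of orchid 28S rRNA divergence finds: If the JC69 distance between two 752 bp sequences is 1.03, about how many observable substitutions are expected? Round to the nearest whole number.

421

Invert JC69: p = (3/4)(1 − e^(−4d/3)) = 0.75 × (1 − e^(-1.373333)) = 0.75 × (1 − 0.253261) = 0.560054.
Expected differing sites = pL ≈ 0.560054 × 752 = 421.160608 ≈ 421.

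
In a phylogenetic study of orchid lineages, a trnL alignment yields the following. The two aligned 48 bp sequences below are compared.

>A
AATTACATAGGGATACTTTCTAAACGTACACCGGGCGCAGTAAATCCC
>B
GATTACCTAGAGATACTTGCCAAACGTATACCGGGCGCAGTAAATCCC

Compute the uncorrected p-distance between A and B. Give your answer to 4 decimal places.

The sequences differ at 6 of 48 positions (sites 1, 7, 11, 19, 21, 29).
p = 6/48 = 0.1250.

0.1250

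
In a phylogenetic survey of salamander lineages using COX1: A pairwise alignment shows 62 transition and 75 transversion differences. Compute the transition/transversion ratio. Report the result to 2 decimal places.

R = 62/75 = 0.826666… ≈ 0.83 (to 2 d.p.).

0.83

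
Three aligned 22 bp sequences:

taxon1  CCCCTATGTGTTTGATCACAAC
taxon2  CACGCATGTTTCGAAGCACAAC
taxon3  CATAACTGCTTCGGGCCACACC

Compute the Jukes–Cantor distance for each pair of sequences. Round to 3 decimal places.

taxon1–taxon2: 8/22 sites differ → p ≈ 0.363636, d = −0.75 ln(1 − 0.484848) = 0.497470 ≈ 0.497.
taxon1–taxon3: 12/22 sites differ → p ≈ 0.545455, d = −0.75 ln(1 − 0.727273) = 0.974463 ≈ 0.974.
taxon2–taxon3: 9/22 sites differ → p ≈ 0.409091, d = −0.75 ln(1 − 0.545455) = 0.591344 ≈ 0.591.

d(taxon1,taxon2) = 0.497, d(taxon1,taxon3) = 0.974, d(taxon2,taxon3) = 0.591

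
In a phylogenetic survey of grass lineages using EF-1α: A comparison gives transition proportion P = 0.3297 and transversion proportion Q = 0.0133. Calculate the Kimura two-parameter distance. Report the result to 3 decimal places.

0.565

Under the Kimura two-parameter model, d = −½ ln(1 − 2P − Q) − ¼ ln(1 − 2Q).
1 − 2P − Q = 0.3273, giving −½ ln(0.3273) = 0.558439.
1 − 2Q = 0.9734, giving −¼ ln(0.9734) = 0.006740.
d = 0.558439 + 0.006740 = 0.565179.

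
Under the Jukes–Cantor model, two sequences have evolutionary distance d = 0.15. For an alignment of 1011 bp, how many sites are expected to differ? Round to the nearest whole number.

137

Invert JC69: p = (3/4)(1 − e^(−4d/3)) = 0.75 × (1 − e^(-0.2)) = 0.75 × (1 − 0.818731) = 0.135952.
Expected differing sites = pL ≈ 0.135952 × 1011 = 137.447472 ≈ 137.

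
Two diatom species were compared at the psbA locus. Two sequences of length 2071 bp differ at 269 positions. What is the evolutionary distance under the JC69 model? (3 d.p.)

p = 269/2071 ≈ 0.129889.
d = −(3/4) ln(1 − 4p/3) = −0.75 ln(1 − 0.173185) = −0.75 ln(0.826815)
  = −0.75 × (-0.190174) = 0.142631 substitutions/site.

0.143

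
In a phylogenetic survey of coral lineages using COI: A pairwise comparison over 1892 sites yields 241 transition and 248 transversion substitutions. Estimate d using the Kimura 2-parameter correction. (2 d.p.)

P = 241/1892 ≈ 0.127378 and Q = 248/1892 ≈ 0.131078.
Under the Kimura two-parameter model, d = −½ ln(1 − 2P − Q) − ¼ ln(1 − 2Q).
1 − 2P − Q = 0.614166, giving −½ ln(0.614166) = 0.243745.
1 − 2Q = 0.737844, giving −¼ ln(0.737844) = 0.076006.
d = 0.243745 + 0.076006 = 0.319751.

0.32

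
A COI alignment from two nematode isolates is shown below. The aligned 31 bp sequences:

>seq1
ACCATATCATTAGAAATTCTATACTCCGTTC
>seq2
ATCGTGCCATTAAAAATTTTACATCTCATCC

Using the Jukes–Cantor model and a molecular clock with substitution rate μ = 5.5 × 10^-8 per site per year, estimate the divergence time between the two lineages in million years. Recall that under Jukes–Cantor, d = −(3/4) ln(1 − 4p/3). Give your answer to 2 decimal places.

4.95

The sequences differ at 12 of 31 sites, so p = 12/31 ≈ 0.387097.
d = −(3/4) ln(1 − 4p/3) = −0.75 ln(1 − 0.516129) = −0.75 ln(0.483871)
  = −0.75 × (-0.725937) = 0.544453 substitutions/site.
Under a molecular clock d = 2μt, so t = d/(2μ) = 0.544453 / (2 × 5.5 × 10^-8) = 4.95 million years.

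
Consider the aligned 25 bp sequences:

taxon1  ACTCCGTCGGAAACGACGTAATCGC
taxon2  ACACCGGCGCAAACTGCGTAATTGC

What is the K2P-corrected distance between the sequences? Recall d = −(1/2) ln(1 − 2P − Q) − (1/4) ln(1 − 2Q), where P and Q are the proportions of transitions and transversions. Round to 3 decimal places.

Of 25 sites, 2 differences are transitions and 4 are transversions, so P = 2/25 = 0.08 and Q = 4/25 = 0.16.
Under the Kimura two-parameter model, d = −½ ln(1 − 2P − Q) − ¼ ln(1 − 2Q).
1 − 2P − Q = 0.68, giving −½ ln(0.68) = 0.192831.
1 − 2Q = 0.68, giving −¼ ln(0.68) = 0.096416.
d = 0.192831 + 0.096416 = 0.289247.

0.289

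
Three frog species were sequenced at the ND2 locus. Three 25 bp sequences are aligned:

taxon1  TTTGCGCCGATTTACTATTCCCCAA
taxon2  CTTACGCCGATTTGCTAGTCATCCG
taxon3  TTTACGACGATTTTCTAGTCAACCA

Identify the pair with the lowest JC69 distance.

taxon2 and taxon3

taxon1–taxon2: 8/25 differ, p = 0.320, d = 0.417.
taxon1–taxon3: 7/25 differ, p = 0.280, d = 0.351.
taxon2–taxon3: 5/25 differ, p = 0.200, d = 0.233.
The smallest distance is between taxon2 and taxon3.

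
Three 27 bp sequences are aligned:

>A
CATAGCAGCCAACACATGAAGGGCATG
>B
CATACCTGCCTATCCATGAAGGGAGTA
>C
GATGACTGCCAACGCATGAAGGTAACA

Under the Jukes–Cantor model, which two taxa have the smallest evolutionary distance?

A and B

A–B: 8/27 differ, p = 0.296, d = 0.377.
A–C: 9/27 differ, p = 0.333, d = 0.441.
B–C: 9/27 differ, p = 0.333, d = 0.441.
The smallest distance is between A and B.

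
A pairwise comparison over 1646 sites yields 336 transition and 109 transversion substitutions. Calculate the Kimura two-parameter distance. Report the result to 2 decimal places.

0.36

P = 336/1646 ≈ 0.204131 and Q = 109/1646 ≈ 0.066221.
Under the Kimura two-parameter model, d = −½ ln(1 − 2P − Q) − ¼ ln(1 − 2Q).
1 − 2P − Q = 0.525517, giving −½ ln(0.525517) = 0.321686.
1 − 2Q = 0.867558, giving −¼ ln(0.867558) = 0.035518.
d = 0.321686 + 0.035518 = 0.357204.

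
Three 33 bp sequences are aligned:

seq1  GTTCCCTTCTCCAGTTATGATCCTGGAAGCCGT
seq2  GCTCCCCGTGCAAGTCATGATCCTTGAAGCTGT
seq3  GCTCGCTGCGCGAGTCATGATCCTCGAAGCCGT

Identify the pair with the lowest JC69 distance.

seq2 and seq3

seq1–seq2: 9/33 differ, p = 0.273, d = 0.339.
seq1–seq3: 7/33 differ, p = 0.212, d = 0.249.
seq2–seq3: 6/33 differ, p = 0.182, d = 0.208.
The smallest distance is between seq2 and seq3.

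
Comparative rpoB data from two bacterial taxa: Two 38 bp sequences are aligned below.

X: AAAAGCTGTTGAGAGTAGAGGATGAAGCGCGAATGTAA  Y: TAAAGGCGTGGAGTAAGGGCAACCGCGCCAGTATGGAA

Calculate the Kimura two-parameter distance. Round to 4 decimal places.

Of 38 sites, 7 differences are transitions and 12 are transversions, so P = 7/38 ≈ 0.184211 and Q = 12/38 ≈ 0.315789.
Under the Kimura two-parameter model, d = −½ ln(1 − 2P − Q) − ¼ ln(1 − 2Q).
1 − 2P − Q = 0.315789, giving −½ ln(0.315789) = 0.576341.
1 − 2Q = 0.368422, giving −¼ ln(0.368422) = 0.249632.
d = 0.576341 + 0.249632 = 0.825973.

0.8260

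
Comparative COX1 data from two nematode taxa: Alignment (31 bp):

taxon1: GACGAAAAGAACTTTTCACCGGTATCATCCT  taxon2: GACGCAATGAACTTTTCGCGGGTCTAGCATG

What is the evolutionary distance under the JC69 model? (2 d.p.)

0.48

The sequences differ at 11 of 31 sites, so p = 11/31 ≈ 0.354839.
d = −(3/4) ln(1 − 4p/3) = −0.75 ln(1 − 0.473119) = −0.75 ln(0.526881)
  = −0.75 × (-0.640781) = 0.480586 substitutions/site.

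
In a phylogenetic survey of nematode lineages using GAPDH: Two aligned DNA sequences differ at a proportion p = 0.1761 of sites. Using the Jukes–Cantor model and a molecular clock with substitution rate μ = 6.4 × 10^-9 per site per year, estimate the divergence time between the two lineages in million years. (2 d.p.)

15.68

d = −(3/4) ln(1 − 4p/3) = −0.75 ln(1 − 0.2348) = −0.75 ln(0.7652)
  = −0.75 × (-0.267618) = 0.200714 substitutions/site.
Under a molecular clock d = 2μt, so t = d/(2μ) = 0.200714 / (2 × 6.4 × 10^-9) = 15.68 million years.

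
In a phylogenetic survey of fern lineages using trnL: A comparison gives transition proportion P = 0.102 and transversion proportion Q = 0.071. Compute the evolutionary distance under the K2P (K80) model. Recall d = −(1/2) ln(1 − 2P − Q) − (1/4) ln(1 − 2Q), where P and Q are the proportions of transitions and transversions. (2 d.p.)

Under the Kimura two-parameter model, d = −½ ln(1 − 2P − Q) − ¼ ln(1 − 2Q).
1 − 2P − Q = 0.725, giving −½ ln(0.725) = 0.160792.
1 − 2Q = 0.858, giving −¼ ln(0.858) = 0.038288.
d = 0.160792 + 0.038288 = 0.199080.

0.20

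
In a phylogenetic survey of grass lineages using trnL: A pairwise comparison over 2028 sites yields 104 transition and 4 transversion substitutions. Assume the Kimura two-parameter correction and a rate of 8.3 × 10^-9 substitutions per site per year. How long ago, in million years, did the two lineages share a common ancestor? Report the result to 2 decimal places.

3.39

P = 104/2028 ≈ 0.051282 and Q = 4/2028 ≈ 0.001972.
Under the Kimura two-parameter model, d = −½ ln(1 − 2P − Q) − ¼ ln(1 − 2Q).
1 − 2P − Q = 0.895464, giving −½ ln(0.895464) = 0.055207.
1 − 2Q = 0.996056, giving −¼ ln(0.996056) = 0.000988.
d = 0.055207 + 0.000988 = 0.056195.
Under a molecular clock d = 2μt, so t = d/(2μ) = 0.056195 / (2 × 8.3 × 10^-9) = 3.39 million years.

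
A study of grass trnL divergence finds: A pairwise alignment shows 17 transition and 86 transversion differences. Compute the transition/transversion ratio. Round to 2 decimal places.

0.20

R = 17/86 = 0.197674… ≈ 0.20 (to 2 d.p.).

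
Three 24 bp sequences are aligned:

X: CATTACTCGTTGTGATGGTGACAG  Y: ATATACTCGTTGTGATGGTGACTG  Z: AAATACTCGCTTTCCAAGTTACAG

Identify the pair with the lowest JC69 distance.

X–Y: 4/24 differ, p = 0.167, d = 0.188.
X–Z: 9/24 differ, p = 0.375, d = 0.520.
Y–Z: 9/24 differ, p = 0.375, d = 0.520.
The smallest distance is between X and Y.

X and Y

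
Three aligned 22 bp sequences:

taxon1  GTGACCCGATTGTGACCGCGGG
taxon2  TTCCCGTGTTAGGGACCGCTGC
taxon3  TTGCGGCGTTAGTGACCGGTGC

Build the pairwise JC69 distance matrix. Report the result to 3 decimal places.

d(taxon1,taxon2) = 0.699, d(taxon1,taxon3) = 0.591, d(taxon2,taxon3) = 0.271

taxon1–taxon2: 10/22 sites differ → p ≈ 0.454545, d = −0.75 ln(1 − 0.60606) = 0.698667 ≈ 0.699.
taxon1–taxon3: 9/22 sites differ → p ≈ 0.409091, d = −0.75 ln(1 − 0.545455) = 0.591344 ≈ 0.591.
taxon2–taxon3: 5/22 sites differ → p ≈ 0.227273, d = −0.75 ln(1 − 0.303031) = 0.270761 ≈ 0.271.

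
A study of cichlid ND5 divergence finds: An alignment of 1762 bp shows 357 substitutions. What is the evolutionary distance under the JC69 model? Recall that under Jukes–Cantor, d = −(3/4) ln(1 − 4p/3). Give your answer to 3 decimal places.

0.236

p = 357/1762 ≈ 0.202611.
d = −(3/4) ln(1 − 4p/3) = −0.75 ln(1 − 0.270148) = −0.75 ln(0.729852)
  = −0.75 × (-0.314914) = 0.236186 substitutions/site.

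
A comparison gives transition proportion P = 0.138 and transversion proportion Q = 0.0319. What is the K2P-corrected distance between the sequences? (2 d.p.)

0.20

Under the Kimura two-parameter model, d = −½ ln(1 − 2P − Q) − ¼ ln(1 − 2Q).
1 − 2P − Q = 0.6921, giving −½ ln(0.6921) = 0.184012.
1 − 2Q = 0.9362, giving −¼ ln(0.9362) = 0.016482.
d = 0.184012 + 0.016482 = 0.200494.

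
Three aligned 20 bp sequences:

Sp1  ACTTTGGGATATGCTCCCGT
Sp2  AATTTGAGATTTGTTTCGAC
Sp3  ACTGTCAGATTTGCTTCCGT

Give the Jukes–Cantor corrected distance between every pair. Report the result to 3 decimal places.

d(Sp1,Sp2) = 0.572, d(Sp1,Sp3) = 0.304, d(Sp2,Sp3) = 0.471

Sp1–Sp2: 8/20 sites differ → p = 0.4, d = −0.75 ln(1 − 0.533333) = 0.571605 ≈ 0.572.
Sp1–Sp3: 5/20 sites differ → p = 0.25, d = −0.75 ln(1 − 0.333333) = 0.304098 ≈ 0.304.
Sp2–Sp3: 7/20 sites differ → p = 0.35, d = −0.75 ln(1 − 0.466667) = 0.471457 ≈ 0.471.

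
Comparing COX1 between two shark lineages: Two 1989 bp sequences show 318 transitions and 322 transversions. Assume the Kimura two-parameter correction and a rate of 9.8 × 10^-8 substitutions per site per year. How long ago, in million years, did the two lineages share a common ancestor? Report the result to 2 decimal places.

P = 318/1989 ≈ 0.159879 and Q = 322/1989 ≈ 0.16189.
Under the Kimura two-parameter model, d = −½ ln(1 − 2P − Q) − ¼ ln(1 − 2Q).
1 − 2P − Q = 0.518352, giving −½ ln(0.518352) = 0.328550.
1 − 2Q = 0.67622, giving −¼ ln(0.67622) = 0.097809.
d = 0.328550 + 0.097809 = 0.426359.
Under a molecular clock d = 2μt, so t = d/(2μ) = 0.426359 / (2 × 9.8 × 10^-8) = 2.18 million years.

2.18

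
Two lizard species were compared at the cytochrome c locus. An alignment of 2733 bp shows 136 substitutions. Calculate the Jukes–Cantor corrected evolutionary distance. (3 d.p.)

0.051

p = 136/2733 ≈ 0.049762.
d = −(3/4) ln(1 − 4p/3) = −0.75 ln(1 − 0.066349) = −0.75 ln(0.933651)
  = −0.75 × (-0.068653) = 0.051490 substitutions/site.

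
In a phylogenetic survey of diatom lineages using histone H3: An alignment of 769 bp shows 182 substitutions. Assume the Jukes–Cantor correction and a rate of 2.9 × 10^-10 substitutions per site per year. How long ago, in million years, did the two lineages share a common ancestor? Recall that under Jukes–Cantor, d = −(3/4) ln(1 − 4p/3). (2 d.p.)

490.29

p = 182/769 ≈ 0.236671.
d = −(3/4) ln(1 − 4p/3) = −0.75 ln(1 − 0.315561) = −0.75 ln(0.684439)
  = −0.75 × (-0.379156) = 0.284367 substitutions/site.
Under a molecular clock d = 2μt, so t = d/(2μ) = 0.284367 / (2 × 2.9 × 10^-10) = 490.29 million years.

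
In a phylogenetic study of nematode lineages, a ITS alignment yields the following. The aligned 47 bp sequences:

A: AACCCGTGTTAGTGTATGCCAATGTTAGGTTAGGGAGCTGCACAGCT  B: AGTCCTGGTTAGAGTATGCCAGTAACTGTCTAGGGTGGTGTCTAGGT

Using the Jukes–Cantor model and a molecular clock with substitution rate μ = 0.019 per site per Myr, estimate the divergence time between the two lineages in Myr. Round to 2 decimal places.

The sequences differ at 18 of 47 sites, so p = 18/47 ≈ 0.382979.
d = −(3/4) ln(1 − 4p/3) = −0.75 ln(1 − 0.510639) = −0.75 ln(0.489361)
  = −0.75 × (-0.714655) = 0.535991 substitutions/site.
Under a molecular clock d = 2μt, so t = d/(2μ) = 0.535991 / (2 × 0.019) = 14.11 Myr.

14.11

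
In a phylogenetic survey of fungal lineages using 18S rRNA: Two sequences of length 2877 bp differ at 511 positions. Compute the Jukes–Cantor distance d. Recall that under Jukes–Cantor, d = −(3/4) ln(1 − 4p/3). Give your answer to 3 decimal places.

0.203

p = 511/2877 ≈ 0.177616.
d = −(3/4) ln(1 − 4p/3) = −0.75 ln(1 − 0.236821) = −0.75 ln(0.763179)
  = −0.75 × (-0.270263) = 0.202697 substitutions/site.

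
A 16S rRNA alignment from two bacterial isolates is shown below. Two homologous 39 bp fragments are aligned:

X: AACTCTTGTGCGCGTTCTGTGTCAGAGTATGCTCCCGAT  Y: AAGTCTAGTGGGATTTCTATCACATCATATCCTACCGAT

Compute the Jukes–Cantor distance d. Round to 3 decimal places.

The sequences differ at 13 of 39 sites, so p = 13/39 ≈ 0.333333.
d = −(3/4) ln(1 − 4p/3) = −0.75 ln(1 − 0.444444) = −0.75 ln(0.555556)
  = −0.75 × (-0.587786) = 0.440840 substitutions/site.

0.441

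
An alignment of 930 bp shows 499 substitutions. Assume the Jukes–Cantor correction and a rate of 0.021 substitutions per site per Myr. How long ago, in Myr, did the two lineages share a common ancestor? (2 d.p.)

p = 499/930 ≈ 0.536559.
d = −(3/4) ln(1 − 4p/3) = −0.75 ln(1 − 0.715412) = −0.75 ln(0.284588)
  = −0.75 × (-1.256713) = 0.942535 substitutions/site.
Under a molecular clock d = 2μt, so t = d/(2μ) = 0.942535 / (2 × 0.021) = 22.44 Myr.

22.44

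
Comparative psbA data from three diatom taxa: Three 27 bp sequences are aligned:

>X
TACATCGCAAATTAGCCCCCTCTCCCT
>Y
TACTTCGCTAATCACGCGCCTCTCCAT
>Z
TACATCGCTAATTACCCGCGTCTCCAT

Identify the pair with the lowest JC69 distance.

X–Y: 7/27 differ, p = 0.259, d = 0.318.
X–Z: 5/27 differ, p = 0.185, d = 0.213.
Y–Z: 4/27 differ, p = 0.148, d = 0.165.
The smallest distance is between Y and Z.

Y and Z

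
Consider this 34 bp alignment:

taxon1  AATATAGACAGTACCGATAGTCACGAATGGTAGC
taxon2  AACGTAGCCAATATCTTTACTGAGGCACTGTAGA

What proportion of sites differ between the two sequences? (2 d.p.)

The sequences differ at 14 of 34 positions.
p = 14/34 = 0.411764… ≈ 0.41 (to 2 d.p.).

0.41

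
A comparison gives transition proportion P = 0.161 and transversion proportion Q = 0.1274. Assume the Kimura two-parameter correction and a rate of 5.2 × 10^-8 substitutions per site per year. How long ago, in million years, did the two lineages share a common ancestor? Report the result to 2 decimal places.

Under the Kimura two-parameter model, d = −½ ln(1 − 2P − Q) − ¼ ln(1 − 2Q).
1 − 2P − Q = 0.5506, giving −½ ln(0.5506) = 0.298373.
1 − 2Q = 0.7452, giving −¼ ln(0.7452) = 0.073526.
d = 0.298373 + 0.073526 = 0.371899.
Under a molecular clock d = 2μt, so t = d/(2μ) = 0.371899 / (2 × 5.2 × 10^-8) = 3.58 million years.

3.58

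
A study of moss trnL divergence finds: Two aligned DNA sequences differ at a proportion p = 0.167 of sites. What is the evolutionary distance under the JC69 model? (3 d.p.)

d = −(3/4) ln(1 − 4p/3) = −0.75 ln(1 − 0.222667) = −0.75 ln(0.777333)
  = −0.75 × (-0.251886) = 0.188915 substitutions/site.

0.189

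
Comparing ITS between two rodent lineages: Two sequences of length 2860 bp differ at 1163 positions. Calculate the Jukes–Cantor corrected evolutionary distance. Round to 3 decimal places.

0.586

p = 1163/2860 ≈ 0.406643.
d = −(3/4) ln(1 − 4p/3) = −0.75 ln(1 − 0.542191) = −0.75 ln(0.457809)
  = −0.75 × (-0.781303) = 0.585977 substitutions/site.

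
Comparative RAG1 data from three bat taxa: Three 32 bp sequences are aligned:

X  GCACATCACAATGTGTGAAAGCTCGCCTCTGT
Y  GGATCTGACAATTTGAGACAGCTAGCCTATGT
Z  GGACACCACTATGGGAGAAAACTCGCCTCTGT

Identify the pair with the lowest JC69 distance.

X–Y: 9/32 differ, p = 0.281, d = 0.353.
X–Z: 6/32 differ, p = 0.188, d = 0.216.
Y–Z: 11/32 differ, p = 0.344, d = 0.460.
The smallest distance is between X and Z.

X and Z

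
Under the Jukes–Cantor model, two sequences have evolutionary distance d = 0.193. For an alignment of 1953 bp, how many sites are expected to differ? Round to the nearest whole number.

332

Invert JC69: p = (3/4)(1 − e^(−4d/3)) = 0.75 × (1 − e^(-0.257333)) = 0.75 × (1 − 0.773111) = 0.170167.
Expected differing sites = pL ≈ 0.170167 × 1953 = 332.336151 ≈ 332.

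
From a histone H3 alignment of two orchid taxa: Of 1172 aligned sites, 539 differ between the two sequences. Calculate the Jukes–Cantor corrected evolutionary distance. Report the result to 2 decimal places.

0.71

p = 539/1172 ≈ 0.459898.
d = −(3/4) ln(1 − 4p/3) = −0.75 ln(1 − 0.613197) = −0.75 ln(0.386803)
  = −0.75 × (-0.949840) = 0.712380 substitutions/site.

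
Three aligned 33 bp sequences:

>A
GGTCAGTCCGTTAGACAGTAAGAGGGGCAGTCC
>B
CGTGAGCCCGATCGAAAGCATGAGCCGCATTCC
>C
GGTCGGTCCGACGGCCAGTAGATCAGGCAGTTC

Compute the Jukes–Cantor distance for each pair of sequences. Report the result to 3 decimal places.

d(A,B) = 0.441, d(A,C) = 0.441, d(B,C) = 0.871

A–B: 11/33 sites differ → p ≈ 0.333333, d = −0.75 ln(1 − 0.444444) = 0.440839 ≈ 0.441.
A–C: 11/33 sites differ → p ≈ 0.333333, d = −0.75 ln(1 − 0.444444) = 0.440839 ≈ 0.441.
B–C: 17/33 sites differ → p ≈ 0.515152, d = −0.75 ln(1 − 0.686869) = 0.870850 ≈ 0.871.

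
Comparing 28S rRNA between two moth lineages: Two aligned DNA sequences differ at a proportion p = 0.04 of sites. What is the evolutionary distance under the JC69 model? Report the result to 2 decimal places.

d = −(3/4) ln(1 − 4p/3) = −0.75 ln(1 − 0.053333) = −0.75 ln(0.946667)
  = −0.75 × (-0.054808) = 0.041106 substitutions/site.

0.04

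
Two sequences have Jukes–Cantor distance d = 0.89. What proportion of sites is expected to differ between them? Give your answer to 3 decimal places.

p = (3/4)(1 − e^(−4d/3)) = 0.75 × (1 − e^(-1.186667)) = 0.75 × (1 − 0.305237) = 0.521072.

0.521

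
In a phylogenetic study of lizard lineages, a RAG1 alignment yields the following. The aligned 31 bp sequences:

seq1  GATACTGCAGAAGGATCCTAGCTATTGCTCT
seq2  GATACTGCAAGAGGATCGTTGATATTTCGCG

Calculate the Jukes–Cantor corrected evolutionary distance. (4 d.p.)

The sequences differ at 8 of 31 sites (10, 11, 18, 20, 22, 27, 29, 31), so p = 8/31 ≈ 0.258065.
d = −(3/4) ln(1 − 4p/3) = −0.75 ln(1 − 0.344087) = −0.75 ln(0.655913)
  = −0.75 × (-0.421727) = 0.316295 substitutions/site.

0.3163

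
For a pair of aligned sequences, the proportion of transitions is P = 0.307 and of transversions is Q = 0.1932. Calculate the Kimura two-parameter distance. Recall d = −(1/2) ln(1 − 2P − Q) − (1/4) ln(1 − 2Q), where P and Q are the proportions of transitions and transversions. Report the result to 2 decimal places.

Under the Kimura two-parameter model, d = −½ ln(1 − 2P − Q) − ¼ ln(1 − 2Q).
1 − 2P − Q = 0.1928, giving −½ ln(0.1928) = 0.823051.
1 − 2Q = 0.6136, giving −¼ ln(0.6136) = 0.122103.
d = 0.823051 + 0.122103 = 0.945154.

0.95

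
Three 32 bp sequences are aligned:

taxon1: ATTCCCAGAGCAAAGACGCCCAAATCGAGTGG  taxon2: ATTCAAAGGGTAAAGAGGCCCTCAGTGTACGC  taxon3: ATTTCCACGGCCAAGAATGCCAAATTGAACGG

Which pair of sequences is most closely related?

taxon1–taxon2: 13/32 differ, p = 0.406, d = 0.585.
taxon1–taxon3: 10/32 differ, p = 0.313, d = 0.404.
taxon2–taxon3: 14/32 differ, p = 0.438, d = 0.657.
The smallest distance is between taxon1 and taxon3.

taxon1 and taxon3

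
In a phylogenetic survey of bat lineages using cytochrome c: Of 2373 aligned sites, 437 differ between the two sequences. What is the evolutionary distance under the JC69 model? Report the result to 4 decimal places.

p = 437/2373 ≈ 0.184155.
d = −(3/4) ln(1 − 4p/3) = −0.75 ln(1 − 0.24554) = −0.75 ln(0.75446)
  = −0.75 × (-0.281753) = 0.211315 substitutions/site.

0.2113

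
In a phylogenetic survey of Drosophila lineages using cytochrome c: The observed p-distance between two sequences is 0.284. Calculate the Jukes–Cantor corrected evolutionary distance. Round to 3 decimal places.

d = −(3/4) ln(1 − 4p/3) = −0.75 ln(1 − 0.378667) = −0.75 ln(0.621333)
  = −0.75 × (-0.475888) = 0.356916 substitutions/site.

0.357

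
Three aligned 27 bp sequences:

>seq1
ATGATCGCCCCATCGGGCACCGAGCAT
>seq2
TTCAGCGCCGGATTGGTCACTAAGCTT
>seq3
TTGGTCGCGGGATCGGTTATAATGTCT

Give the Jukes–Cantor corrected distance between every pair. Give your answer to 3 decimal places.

d(seq1,seq2) = 0.511, d(seq1,seq3) = 0.770, d(seq2,seq3) = 0.588

seq1–seq2: 10/27 sites differ → p ≈ 0.37037, d = −0.75 ln(1 − 0.493827) = 0.510658 ≈ 0.511.
seq1–seq3: 13/27 sites differ → p ≈ 0.481481, d = −0.75 ln(1 − 0.641975) = 0.770364 ≈ 0.770.
seq2–seq3: 11/27 sites differ → p ≈ 0.407407, d = −0.75 ln(1 − 0.543209) = 0.587647 ≈ 0.588.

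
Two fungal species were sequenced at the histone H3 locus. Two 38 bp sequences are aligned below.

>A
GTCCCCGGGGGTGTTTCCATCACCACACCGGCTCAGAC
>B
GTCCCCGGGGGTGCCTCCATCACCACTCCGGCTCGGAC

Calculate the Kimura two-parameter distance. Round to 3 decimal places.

Of 38 sites, 3 differences are transitions and 1 are transversions, so P = 3/38 ≈ 0.078947 and Q = 1/38 ≈ 0.026316.
Under the Kimura two-parameter model, d = −½ ln(1 − 2P − Q) − ¼ ln(1 − 2Q).
1 − 2P − Q = 0.81579, giving −½ ln(0.81579) = 0.101799.
1 − 2Q = 0.947368, giving −¼ ln(0.947368) = 0.013517.
d = 0.101799 + 0.013517 = 0.115316.

0.115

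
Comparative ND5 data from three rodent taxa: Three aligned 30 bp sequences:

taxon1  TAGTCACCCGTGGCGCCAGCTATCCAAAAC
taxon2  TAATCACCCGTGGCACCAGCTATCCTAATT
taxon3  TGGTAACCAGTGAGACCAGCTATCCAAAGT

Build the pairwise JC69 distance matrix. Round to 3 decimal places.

d(taxon1,taxon2) = 0.188, d(taxon1,taxon3) = 0.330, d(taxon2,taxon3) = 0.330

taxon1–taxon2: 5/30 sites differ → p ≈ 0.166667, d = −0.75 ln(1 − 0.222223) = 0.188487 ≈ 0.188.
taxon1–taxon3: 8/30 sites differ → p ≈ 0.266667, d = −0.75 ln(1 − 0.355556) = 0.329526 ≈ 0.330.
taxon2–taxon3: 8/30 sites differ → p ≈ 0.266667, d = −0.75 ln(1 − 0.355556) = 0.329526 ≈ 0.330.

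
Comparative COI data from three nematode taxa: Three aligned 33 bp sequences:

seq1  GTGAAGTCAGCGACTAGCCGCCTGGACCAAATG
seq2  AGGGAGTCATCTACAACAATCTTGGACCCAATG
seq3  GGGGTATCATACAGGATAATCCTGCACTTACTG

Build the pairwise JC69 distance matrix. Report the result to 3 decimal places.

d(seq1,seq2) = 0.497, d(seq1,seq3) = 0.871, d(seq2,seq3) = 0.559

seq1–seq2: 12/33 sites differ → p ≈ 0.363636, d = −0.75 ln(1 − 0.484848) = 0.497470 ≈ 0.497.
seq1–seq3: 17/33 sites differ → p ≈ 0.515152, d = −0.75 ln(1 − 0.686869) = 0.870850 ≈ 0.871.
seq2–seq3: 13/33 sites differ → p ≈ 0.393939, d = −0.75 ln(1 − 0.525252) = 0.558728 ≈ 0.559.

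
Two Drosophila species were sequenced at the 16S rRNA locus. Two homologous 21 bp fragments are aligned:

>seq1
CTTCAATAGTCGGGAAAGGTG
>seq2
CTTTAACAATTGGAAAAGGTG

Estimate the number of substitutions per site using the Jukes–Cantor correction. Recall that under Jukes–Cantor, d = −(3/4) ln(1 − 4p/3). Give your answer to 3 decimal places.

0.286

The sequences differ at 5 of 21 sites (4, 7, 9, 11, 14), so p = 5/21 ≈ 0.238095.
d = −(3/4) ln(1 − 4p/3) = −0.75 ln(1 − 0.31746) = −0.75 ln(0.68254)
  = −0.75 × (-0.381934) = 0.286451 substitutions/site.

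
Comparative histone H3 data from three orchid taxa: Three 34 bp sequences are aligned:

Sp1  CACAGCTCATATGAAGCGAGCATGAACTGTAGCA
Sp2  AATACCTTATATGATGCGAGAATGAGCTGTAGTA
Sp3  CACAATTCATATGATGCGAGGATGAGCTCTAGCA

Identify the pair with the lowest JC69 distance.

Sp1–Sp2: 8/34 differ, p = 0.235, d = 0.282.
Sp1–Sp3: 6/34 differ, p = 0.176, d = 0.201.
Sp2–Sp3: 8/34 differ, p = 0.235, d = 0.282.
The smallest distance is between Sp1 and Sp3.

Sp1 and Sp3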